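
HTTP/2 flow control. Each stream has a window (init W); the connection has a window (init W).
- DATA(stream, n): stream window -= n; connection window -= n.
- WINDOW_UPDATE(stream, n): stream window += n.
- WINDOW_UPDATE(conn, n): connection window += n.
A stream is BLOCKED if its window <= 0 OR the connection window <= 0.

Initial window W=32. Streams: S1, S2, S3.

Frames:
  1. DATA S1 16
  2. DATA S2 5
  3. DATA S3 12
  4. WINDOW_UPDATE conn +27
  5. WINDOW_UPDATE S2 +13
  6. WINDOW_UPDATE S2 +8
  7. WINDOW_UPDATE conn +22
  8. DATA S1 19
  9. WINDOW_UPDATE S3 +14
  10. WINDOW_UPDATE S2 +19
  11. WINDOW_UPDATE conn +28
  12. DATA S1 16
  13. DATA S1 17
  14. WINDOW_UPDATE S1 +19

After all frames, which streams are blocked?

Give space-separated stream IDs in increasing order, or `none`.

Answer: S1

Derivation:
Op 1: conn=16 S1=16 S2=32 S3=32 blocked=[]
Op 2: conn=11 S1=16 S2=27 S3=32 blocked=[]
Op 3: conn=-1 S1=16 S2=27 S3=20 blocked=[1, 2, 3]
Op 4: conn=26 S1=16 S2=27 S3=20 blocked=[]
Op 5: conn=26 S1=16 S2=40 S3=20 blocked=[]
Op 6: conn=26 S1=16 S2=48 S3=20 blocked=[]
Op 7: conn=48 S1=16 S2=48 S3=20 blocked=[]
Op 8: conn=29 S1=-3 S2=48 S3=20 blocked=[1]
Op 9: conn=29 S1=-3 S2=48 S3=34 blocked=[1]
Op 10: conn=29 S1=-3 S2=67 S3=34 blocked=[1]
Op 11: conn=57 S1=-3 S2=67 S3=34 blocked=[1]
Op 12: conn=41 S1=-19 S2=67 S3=34 blocked=[1]
Op 13: conn=24 S1=-36 S2=67 S3=34 blocked=[1]
Op 14: conn=24 S1=-17 S2=67 S3=34 blocked=[1]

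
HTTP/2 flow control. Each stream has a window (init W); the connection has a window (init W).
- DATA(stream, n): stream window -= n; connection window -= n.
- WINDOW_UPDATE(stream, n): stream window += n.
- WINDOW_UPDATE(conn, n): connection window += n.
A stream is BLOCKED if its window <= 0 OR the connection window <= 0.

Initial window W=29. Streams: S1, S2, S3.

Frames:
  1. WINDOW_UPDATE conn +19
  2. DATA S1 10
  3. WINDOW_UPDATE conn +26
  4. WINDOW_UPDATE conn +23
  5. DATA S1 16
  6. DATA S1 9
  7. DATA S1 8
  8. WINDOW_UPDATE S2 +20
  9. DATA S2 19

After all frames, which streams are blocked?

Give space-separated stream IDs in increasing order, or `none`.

Answer: S1

Derivation:
Op 1: conn=48 S1=29 S2=29 S3=29 blocked=[]
Op 2: conn=38 S1=19 S2=29 S3=29 blocked=[]
Op 3: conn=64 S1=19 S2=29 S3=29 blocked=[]
Op 4: conn=87 S1=19 S2=29 S3=29 blocked=[]
Op 5: conn=71 S1=3 S2=29 S3=29 blocked=[]
Op 6: conn=62 S1=-6 S2=29 S3=29 blocked=[1]
Op 7: conn=54 S1=-14 S2=29 S3=29 blocked=[1]
Op 8: conn=54 S1=-14 S2=49 S3=29 blocked=[1]
Op 9: conn=35 S1=-14 S2=30 S3=29 blocked=[1]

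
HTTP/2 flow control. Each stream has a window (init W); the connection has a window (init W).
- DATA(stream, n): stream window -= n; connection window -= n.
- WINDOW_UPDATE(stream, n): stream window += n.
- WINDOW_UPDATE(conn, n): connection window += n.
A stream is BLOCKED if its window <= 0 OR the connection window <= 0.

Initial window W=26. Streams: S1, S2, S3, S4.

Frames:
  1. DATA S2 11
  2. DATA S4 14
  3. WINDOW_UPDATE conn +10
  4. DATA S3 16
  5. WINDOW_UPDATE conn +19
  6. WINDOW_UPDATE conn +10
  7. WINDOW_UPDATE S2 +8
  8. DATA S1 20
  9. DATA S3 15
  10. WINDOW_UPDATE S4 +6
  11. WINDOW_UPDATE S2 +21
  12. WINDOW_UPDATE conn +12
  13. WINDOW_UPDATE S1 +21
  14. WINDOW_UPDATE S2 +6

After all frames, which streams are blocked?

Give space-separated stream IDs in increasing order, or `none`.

Op 1: conn=15 S1=26 S2=15 S3=26 S4=26 blocked=[]
Op 2: conn=1 S1=26 S2=15 S3=26 S4=12 blocked=[]
Op 3: conn=11 S1=26 S2=15 S3=26 S4=12 blocked=[]
Op 4: conn=-5 S1=26 S2=15 S3=10 S4=12 blocked=[1, 2, 3, 4]
Op 5: conn=14 S1=26 S2=15 S3=10 S4=12 blocked=[]
Op 6: conn=24 S1=26 S2=15 S3=10 S4=12 blocked=[]
Op 7: conn=24 S1=26 S2=23 S3=10 S4=12 blocked=[]
Op 8: conn=4 S1=6 S2=23 S3=10 S4=12 blocked=[]
Op 9: conn=-11 S1=6 S2=23 S3=-5 S4=12 blocked=[1, 2, 3, 4]
Op 10: conn=-11 S1=6 S2=23 S3=-5 S4=18 blocked=[1, 2, 3, 4]
Op 11: conn=-11 S1=6 S2=44 S3=-5 S4=18 blocked=[1, 2, 3, 4]
Op 12: conn=1 S1=6 S2=44 S3=-5 S4=18 blocked=[3]
Op 13: conn=1 S1=27 S2=44 S3=-5 S4=18 blocked=[3]
Op 14: conn=1 S1=27 S2=50 S3=-5 S4=18 blocked=[3]

Answer: S3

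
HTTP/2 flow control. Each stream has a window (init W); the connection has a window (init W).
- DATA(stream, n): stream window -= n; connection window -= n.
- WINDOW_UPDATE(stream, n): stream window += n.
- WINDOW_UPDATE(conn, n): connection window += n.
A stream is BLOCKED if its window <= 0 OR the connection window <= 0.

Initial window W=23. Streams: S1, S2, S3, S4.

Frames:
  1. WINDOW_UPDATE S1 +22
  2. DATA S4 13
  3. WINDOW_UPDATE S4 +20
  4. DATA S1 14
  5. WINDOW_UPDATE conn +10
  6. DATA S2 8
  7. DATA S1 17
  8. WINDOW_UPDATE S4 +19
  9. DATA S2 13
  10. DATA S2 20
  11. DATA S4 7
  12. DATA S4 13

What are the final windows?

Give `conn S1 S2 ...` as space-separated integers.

Answer: -72 14 -18 23 29

Derivation:
Op 1: conn=23 S1=45 S2=23 S3=23 S4=23 blocked=[]
Op 2: conn=10 S1=45 S2=23 S3=23 S4=10 blocked=[]
Op 3: conn=10 S1=45 S2=23 S3=23 S4=30 blocked=[]
Op 4: conn=-4 S1=31 S2=23 S3=23 S4=30 blocked=[1, 2, 3, 4]
Op 5: conn=6 S1=31 S2=23 S3=23 S4=30 blocked=[]
Op 6: conn=-2 S1=31 S2=15 S3=23 S4=30 blocked=[1, 2, 3, 4]
Op 7: conn=-19 S1=14 S2=15 S3=23 S4=30 blocked=[1, 2, 3, 4]
Op 8: conn=-19 S1=14 S2=15 S3=23 S4=49 blocked=[1, 2, 3, 4]
Op 9: conn=-32 S1=14 S2=2 S3=23 S4=49 blocked=[1, 2, 3, 4]
Op 10: conn=-52 S1=14 S2=-18 S3=23 S4=49 blocked=[1, 2, 3, 4]
Op 11: conn=-59 S1=14 S2=-18 S3=23 S4=42 blocked=[1, 2, 3, 4]
Op 12: conn=-72 S1=14 S2=-18 S3=23 S4=29 blocked=[1, 2, 3, 4]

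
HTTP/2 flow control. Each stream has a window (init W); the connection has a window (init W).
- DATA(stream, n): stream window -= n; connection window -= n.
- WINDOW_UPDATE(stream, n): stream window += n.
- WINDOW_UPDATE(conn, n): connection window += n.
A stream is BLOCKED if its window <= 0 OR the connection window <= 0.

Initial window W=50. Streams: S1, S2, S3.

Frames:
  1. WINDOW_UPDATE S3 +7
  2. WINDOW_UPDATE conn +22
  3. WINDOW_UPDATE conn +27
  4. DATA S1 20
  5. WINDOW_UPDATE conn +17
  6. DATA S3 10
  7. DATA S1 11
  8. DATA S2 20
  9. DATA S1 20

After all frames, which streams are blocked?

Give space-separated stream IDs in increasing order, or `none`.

Op 1: conn=50 S1=50 S2=50 S3=57 blocked=[]
Op 2: conn=72 S1=50 S2=50 S3=57 blocked=[]
Op 3: conn=99 S1=50 S2=50 S3=57 blocked=[]
Op 4: conn=79 S1=30 S2=50 S3=57 blocked=[]
Op 5: conn=96 S1=30 S2=50 S3=57 blocked=[]
Op 6: conn=86 S1=30 S2=50 S3=47 blocked=[]
Op 7: conn=75 S1=19 S2=50 S3=47 blocked=[]
Op 8: conn=55 S1=19 S2=30 S3=47 blocked=[]
Op 9: conn=35 S1=-1 S2=30 S3=47 blocked=[1]

Answer: S1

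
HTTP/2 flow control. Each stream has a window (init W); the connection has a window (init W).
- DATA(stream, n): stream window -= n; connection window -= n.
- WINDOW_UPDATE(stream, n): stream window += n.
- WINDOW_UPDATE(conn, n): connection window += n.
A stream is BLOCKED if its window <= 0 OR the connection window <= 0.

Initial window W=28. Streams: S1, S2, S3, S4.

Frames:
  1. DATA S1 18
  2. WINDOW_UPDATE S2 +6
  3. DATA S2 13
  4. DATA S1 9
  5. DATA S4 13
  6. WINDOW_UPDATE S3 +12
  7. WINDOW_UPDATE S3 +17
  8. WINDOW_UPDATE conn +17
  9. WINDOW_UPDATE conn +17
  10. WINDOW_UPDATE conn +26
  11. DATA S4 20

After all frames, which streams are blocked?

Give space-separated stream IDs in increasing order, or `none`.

Answer: S4

Derivation:
Op 1: conn=10 S1=10 S2=28 S3=28 S4=28 blocked=[]
Op 2: conn=10 S1=10 S2=34 S3=28 S4=28 blocked=[]
Op 3: conn=-3 S1=10 S2=21 S3=28 S4=28 blocked=[1, 2, 3, 4]
Op 4: conn=-12 S1=1 S2=21 S3=28 S4=28 blocked=[1, 2, 3, 4]
Op 5: conn=-25 S1=1 S2=21 S3=28 S4=15 blocked=[1, 2, 3, 4]
Op 6: conn=-25 S1=1 S2=21 S3=40 S4=15 blocked=[1, 2, 3, 4]
Op 7: conn=-25 S1=1 S2=21 S3=57 S4=15 blocked=[1, 2, 3, 4]
Op 8: conn=-8 S1=1 S2=21 S3=57 S4=15 blocked=[1, 2, 3, 4]
Op 9: conn=9 S1=1 S2=21 S3=57 S4=15 blocked=[]
Op 10: conn=35 S1=1 S2=21 S3=57 S4=15 blocked=[]
Op 11: conn=15 S1=1 S2=21 S3=57 S4=-5 blocked=[4]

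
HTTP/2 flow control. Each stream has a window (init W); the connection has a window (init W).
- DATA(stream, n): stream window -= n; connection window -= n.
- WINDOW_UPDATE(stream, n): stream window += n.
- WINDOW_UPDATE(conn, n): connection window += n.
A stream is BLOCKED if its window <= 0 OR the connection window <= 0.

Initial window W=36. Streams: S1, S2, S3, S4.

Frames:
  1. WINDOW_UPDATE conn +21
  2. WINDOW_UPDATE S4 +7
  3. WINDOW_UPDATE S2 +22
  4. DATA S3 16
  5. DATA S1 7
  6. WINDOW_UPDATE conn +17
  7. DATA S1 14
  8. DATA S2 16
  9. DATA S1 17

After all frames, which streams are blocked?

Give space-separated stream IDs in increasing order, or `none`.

Op 1: conn=57 S1=36 S2=36 S3=36 S4=36 blocked=[]
Op 2: conn=57 S1=36 S2=36 S3=36 S4=43 blocked=[]
Op 3: conn=57 S1=36 S2=58 S3=36 S4=43 blocked=[]
Op 4: conn=41 S1=36 S2=58 S3=20 S4=43 blocked=[]
Op 5: conn=34 S1=29 S2=58 S3=20 S4=43 blocked=[]
Op 6: conn=51 S1=29 S2=58 S3=20 S4=43 blocked=[]
Op 7: conn=37 S1=15 S2=58 S3=20 S4=43 blocked=[]
Op 8: conn=21 S1=15 S2=42 S3=20 S4=43 blocked=[]
Op 9: conn=4 S1=-2 S2=42 S3=20 S4=43 blocked=[1]

Answer: S1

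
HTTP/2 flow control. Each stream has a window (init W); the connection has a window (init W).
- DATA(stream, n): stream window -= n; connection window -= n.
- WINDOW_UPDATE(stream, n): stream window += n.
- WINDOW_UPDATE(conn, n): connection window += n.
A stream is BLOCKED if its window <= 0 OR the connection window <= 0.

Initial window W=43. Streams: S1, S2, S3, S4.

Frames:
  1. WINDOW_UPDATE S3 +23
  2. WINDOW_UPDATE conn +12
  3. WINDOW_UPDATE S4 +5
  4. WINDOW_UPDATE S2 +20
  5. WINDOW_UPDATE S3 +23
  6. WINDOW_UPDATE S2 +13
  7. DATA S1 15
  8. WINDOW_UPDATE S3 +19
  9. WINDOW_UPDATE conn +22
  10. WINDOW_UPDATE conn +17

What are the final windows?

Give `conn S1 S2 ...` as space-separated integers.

Answer: 79 28 76 108 48

Derivation:
Op 1: conn=43 S1=43 S2=43 S3=66 S4=43 blocked=[]
Op 2: conn=55 S1=43 S2=43 S3=66 S4=43 blocked=[]
Op 3: conn=55 S1=43 S2=43 S3=66 S4=48 blocked=[]
Op 4: conn=55 S1=43 S2=63 S3=66 S4=48 blocked=[]
Op 5: conn=55 S1=43 S2=63 S3=89 S4=48 blocked=[]
Op 6: conn=55 S1=43 S2=76 S3=89 S4=48 blocked=[]
Op 7: conn=40 S1=28 S2=76 S3=89 S4=48 blocked=[]
Op 8: conn=40 S1=28 S2=76 S3=108 S4=48 blocked=[]
Op 9: conn=62 S1=28 S2=76 S3=108 S4=48 blocked=[]
Op 10: conn=79 S1=28 S2=76 S3=108 S4=48 blocked=[]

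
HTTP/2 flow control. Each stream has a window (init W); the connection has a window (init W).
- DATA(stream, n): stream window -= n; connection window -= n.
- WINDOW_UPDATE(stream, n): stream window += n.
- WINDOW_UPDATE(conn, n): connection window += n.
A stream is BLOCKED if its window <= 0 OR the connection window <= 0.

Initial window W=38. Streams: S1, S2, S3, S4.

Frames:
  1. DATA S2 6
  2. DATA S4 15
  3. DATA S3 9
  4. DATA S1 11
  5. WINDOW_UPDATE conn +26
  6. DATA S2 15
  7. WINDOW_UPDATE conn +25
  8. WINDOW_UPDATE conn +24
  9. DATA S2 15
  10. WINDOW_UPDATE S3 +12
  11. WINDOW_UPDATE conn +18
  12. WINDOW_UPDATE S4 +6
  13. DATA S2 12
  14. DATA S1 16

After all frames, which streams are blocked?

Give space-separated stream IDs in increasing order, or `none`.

Answer: S2

Derivation:
Op 1: conn=32 S1=38 S2=32 S3=38 S4=38 blocked=[]
Op 2: conn=17 S1=38 S2=32 S3=38 S4=23 blocked=[]
Op 3: conn=8 S1=38 S2=32 S3=29 S4=23 blocked=[]
Op 4: conn=-3 S1=27 S2=32 S3=29 S4=23 blocked=[1, 2, 3, 4]
Op 5: conn=23 S1=27 S2=32 S3=29 S4=23 blocked=[]
Op 6: conn=8 S1=27 S2=17 S3=29 S4=23 blocked=[]
Op 7: conn=33 S1=27 S2=17 S3=29 S4=23 blocked=[]
Op 8: conn=57 S1=27 S2=17 S3=29 S4=23 blocked=[]
Op 9: conn=42 S1=27 S2=2 S3=29 S4=23 blocked=[]
Op 10: conn=42 S1=27 S2=2 S3=41 S4=23 blocked=[]
Op 11: conn=60 S1=27 S2=2 S3=41 S4=23 blocked=[]
Op 12: conn=60 S1=27 S2=2 S3=41 S4=29 blocked=[]
Op 13: conn=48 S1=27 S2=-10 S3=41 S4=29 blocked=[2]
Op 14: conn=32 S1=11 S2=-10 S3=41 S4=29 blocked=[2]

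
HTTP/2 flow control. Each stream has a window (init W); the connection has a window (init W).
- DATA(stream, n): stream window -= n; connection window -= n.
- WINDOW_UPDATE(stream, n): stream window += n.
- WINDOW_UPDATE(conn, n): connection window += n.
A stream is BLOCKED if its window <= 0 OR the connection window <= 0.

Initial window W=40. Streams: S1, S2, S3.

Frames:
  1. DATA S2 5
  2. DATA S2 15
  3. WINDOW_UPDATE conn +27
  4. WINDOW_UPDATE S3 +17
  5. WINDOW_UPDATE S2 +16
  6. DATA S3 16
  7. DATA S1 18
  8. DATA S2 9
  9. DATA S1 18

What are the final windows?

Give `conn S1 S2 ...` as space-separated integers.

Answer: -14 4 27 41

Derivation:
Op 1: conn=35 S1=40 S2=35 S3=40 blocked=[]
Op 2: conn=20 S1=40 S2=20 S3=40 blocked=[]
Op 3: conn=47 S1=40 S2=20 S3=40 blocked=[]
Op 4: conn=47 S1=40 S2=20 S3=57 blocked=[]
Op 5: conn=47 S1=40 S2=36 S3=57 blocked=[]
Op 6: conn=31 S1=40 S2=36 S3=41 blocked=[]
Op 7: conn=13 S1=22 S2=36 S3=41 blocked=[]
Op 8: conn=4 S1=22 S2=27 S3=41 blocked=[]
Op 9: conn=-14 S1=4 S2=27 S3=41 blocked=[1, 2, 3]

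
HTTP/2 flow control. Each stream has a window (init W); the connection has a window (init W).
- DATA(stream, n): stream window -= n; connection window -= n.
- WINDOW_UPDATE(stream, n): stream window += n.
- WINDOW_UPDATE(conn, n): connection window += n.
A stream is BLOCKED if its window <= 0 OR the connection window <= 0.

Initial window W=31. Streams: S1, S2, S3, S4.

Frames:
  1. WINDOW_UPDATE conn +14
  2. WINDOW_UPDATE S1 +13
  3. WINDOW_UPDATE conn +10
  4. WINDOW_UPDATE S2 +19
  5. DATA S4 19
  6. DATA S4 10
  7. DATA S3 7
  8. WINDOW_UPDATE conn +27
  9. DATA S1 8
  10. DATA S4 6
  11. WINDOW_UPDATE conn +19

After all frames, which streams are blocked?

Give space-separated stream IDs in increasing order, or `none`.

Answer: S4

Derivation:
Op 1: conn=45 S1=31 S2=31 S3=31 S4=31 blocked=[]
Op 2: conn=45 S1=44 S2=31 S3=31 S4=31 blocked=[]
Op 3: conn=55 S1=44 S2=31 S3=31 S4=31 blocked=[]
Op 4: conn=55 S1=44 S2=50 S3=31 S4=31 blocked=[]
Op 5: conn=36 S1=44 S2=50 S3=31 S4=12 blocked=[]
Op 6: conn=26 S1=44 S2=50 S3=31 S4=2 blocked=[]
Op 7: conn=19 S1=44 S2=50 S3=24 S4=2 blocked=[]
Op 8: conn=46 S1=44 S2=50 S3=24 S4=2 blocked=[]
Op 9: conn=38 S1=36 S2=50 S3=24 S4=2 blocked=[]
Op 10: conn=32 S1=36 S2=50 S3=24 S4=-4 blocked=[4]
Op 11: conn=51 S1=36 S2=50 S3=24 S4=-4 blocked=[4]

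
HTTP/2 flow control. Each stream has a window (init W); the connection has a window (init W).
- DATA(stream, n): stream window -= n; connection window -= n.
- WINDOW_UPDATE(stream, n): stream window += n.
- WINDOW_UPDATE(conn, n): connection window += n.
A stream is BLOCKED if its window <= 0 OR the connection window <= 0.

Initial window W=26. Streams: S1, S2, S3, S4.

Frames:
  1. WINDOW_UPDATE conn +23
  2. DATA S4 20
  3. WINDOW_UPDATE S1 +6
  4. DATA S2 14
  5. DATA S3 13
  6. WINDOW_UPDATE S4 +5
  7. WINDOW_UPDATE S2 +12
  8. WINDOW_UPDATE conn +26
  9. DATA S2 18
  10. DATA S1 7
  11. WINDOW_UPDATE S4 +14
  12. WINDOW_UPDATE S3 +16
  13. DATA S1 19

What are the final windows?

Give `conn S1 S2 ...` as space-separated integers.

Answer: -16 6 6 29 25

Derivation:
Op 1: conn=49 S1=26 S2=26 S3=26 S4=26 blocked=[]
Op 2: conn=29 S1=26 S2=26 S3=26 S4=6 blocked=[]
Op 3: conn=29 S1=32 S2=26 S3=26 S4=6 blocked=[]
Op 4: conn=15 S1=32 S2=12 S3=26 S4=6 blocked=[]
Op 5: conn=2 S1=32 S2=12 S3=13 S4=6 blocked=[]
Op 6: conn=2 S1=32 S2=12 S3=13 S4=11 blocked=[]
Op 7: conn=2 S1=32 S2=24 S3=13 S4=11 blocked=[]
Op 8: conn=28 S1=32 S2=24 S3=13 S4=11 blocked=[]
Op 9: conn=10 S1=32 S2=6 S3=13 S4=11 blocked=[]
Op 10: conn=3 S1=25 S2=6 S3=13 S4=11 blocked=[]
Op 11: conn=3 S1=25 S2=6 S3=13 S4=25 blocked=[]
Op 12: conn=3 S1=25 S2=6 S3=29 S4=25 blocked=[]
Op 13: conn=-16 S1=6 S2=6 S3=29 S4=25 blocked=[1, 2, 3, 4]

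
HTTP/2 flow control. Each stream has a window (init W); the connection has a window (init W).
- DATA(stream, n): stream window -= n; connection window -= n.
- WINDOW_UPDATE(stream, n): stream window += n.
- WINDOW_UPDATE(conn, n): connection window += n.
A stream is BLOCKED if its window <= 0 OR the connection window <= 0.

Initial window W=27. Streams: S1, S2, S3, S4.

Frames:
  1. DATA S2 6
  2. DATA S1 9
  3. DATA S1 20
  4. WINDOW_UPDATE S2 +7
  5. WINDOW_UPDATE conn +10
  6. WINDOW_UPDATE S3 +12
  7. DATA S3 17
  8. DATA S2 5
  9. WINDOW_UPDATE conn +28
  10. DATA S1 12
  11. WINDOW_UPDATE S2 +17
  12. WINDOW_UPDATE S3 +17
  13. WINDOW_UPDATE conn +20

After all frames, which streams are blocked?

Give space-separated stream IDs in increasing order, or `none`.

Op 1: conn=21 S1=27 S2=21 S3=27 S4=27 blocked=[]
Op 2: conn=12 S1=18 S2=21 S3=27 S4=27 blocked=[]
Op 3: conn=-8 S1=-2 S2=21 S3=27 S4=27 blocked=[1, 2, 3, 4]
Op 4: conn=-8 S1=-2 S2=28 S3=27 S4=27 blocked=[1, 2, 3, 4]
Op 5: conn=2 S1=-2 S2=28 S3=27 S4=27 blocked=[1]
Op 6: conn=2 S1=-2 S2=28 S3=39 S4=27 blocked=[1]
Op 7: conn=-15 S1=-2 S2=28 S3=22 S4=27 blocked=[1, 2, 3, 4]
Op 8: conn=-20 S1=-2 S2=23 S3=22 S4=27 blocked=[1, 2, 3, 4]
Op 9: conn=8 S1=-2 S2=23 S3=22 S4=27 blocked=[1]
Op 10: conn=-4 S1=-14 S2=23 S3=22 S4=27 blocked=[1, 2, 3, 4]
Op 11: conn=-4 S1=-14 S2=40 S3=22 S4=27 blocked=[1, 2, 3, 4]
Op 12: conn=-4 S1=-14 S2=40 S3=39 S4=27 blocked=[1, 2, 3, 4]
Op 13: conn=16 S1=-14 S2=40 S3=39 S4=27 blocked=[1]

Answer: S1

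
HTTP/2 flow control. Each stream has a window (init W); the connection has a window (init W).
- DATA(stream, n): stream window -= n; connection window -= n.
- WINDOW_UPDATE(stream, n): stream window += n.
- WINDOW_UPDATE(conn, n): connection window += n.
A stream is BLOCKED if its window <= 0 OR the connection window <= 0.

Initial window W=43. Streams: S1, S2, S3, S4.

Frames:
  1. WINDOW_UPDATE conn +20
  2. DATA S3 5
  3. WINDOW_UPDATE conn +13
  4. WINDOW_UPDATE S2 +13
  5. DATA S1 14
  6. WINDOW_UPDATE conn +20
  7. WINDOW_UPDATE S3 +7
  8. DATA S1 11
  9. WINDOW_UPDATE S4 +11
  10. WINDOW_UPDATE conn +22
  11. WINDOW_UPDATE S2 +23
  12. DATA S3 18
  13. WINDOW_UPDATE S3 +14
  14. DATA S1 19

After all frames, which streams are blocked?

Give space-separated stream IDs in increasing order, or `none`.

Answer: S1

Derivation:
Op 1: conn=63 S1=43 S2=43 S3=43 S4=43 blocked=[]
Op 2: conn=58 S1=43 S2=43 S3=38 S4=43 blocked=[]
Op 3: conn=71 S1=43 S2=43 S3=38 S4=43 blocked=[]
Op 4: conn=71 S1=43 S2=56 S3=38 S4=43 blocked=[]
Op 5: conn=57 S1=29 S2=56 S3=38 S4=43 blocked=[]
Op 6: conn=77 S1=29 S2=56 S3=38 S4=43 blocked=[]
Op 7: conn=77 S1=29 S2=56 S3=45 S4=43 blocked=[]
Op 8: conn=66 S1=18 S2=56 S3=45 S4=43 blocked=[]
Op 9: conn=66 S1=18 S2=56 S3=45 S4=54 blocked=[]
Op 10: conn=88 S1=18 S2=56 S3=45 S4=54 blocked=[]
Op 11: conn=88 S1=18 S2=79 S3=45 S4=54 blocked=[]
Op 12: conn=70 S1=18 S2=79 S3=27 S4=54 blocked=[]
Op 13: conn=70 S1=18 S2=79 S3=41 S4=54 blocked=[]
Op 14: conn=51 S1=-1 S2=79 S3=41 S4=54 blocked=[1]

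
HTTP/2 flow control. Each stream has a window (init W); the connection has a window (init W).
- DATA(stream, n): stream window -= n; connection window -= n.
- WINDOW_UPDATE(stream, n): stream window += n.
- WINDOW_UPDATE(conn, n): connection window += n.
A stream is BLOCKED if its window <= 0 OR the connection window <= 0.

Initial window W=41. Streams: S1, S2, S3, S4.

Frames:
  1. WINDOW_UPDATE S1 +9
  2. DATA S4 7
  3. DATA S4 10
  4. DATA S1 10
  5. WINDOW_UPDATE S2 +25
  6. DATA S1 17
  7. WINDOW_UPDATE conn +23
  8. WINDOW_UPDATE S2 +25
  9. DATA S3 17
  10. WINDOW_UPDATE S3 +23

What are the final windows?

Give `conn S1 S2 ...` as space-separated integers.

Op 1: conn=41 S1=50 S2=41 S3=41 S4=41 blocked=[]
Op 2: conn=34 S1=50 S2=41 S3=41 S4=34 blocked=[]
Op 3: conn=24 S1=50 S2=41 S3=41 S4=24 blocked=[]
Op 4: conn=14 S1=40 S2=41 S3=41 S4=24 blocked=[]
Op 5: conn=14 S1=40 S2=66 S3=41 S4=24 blocked=[]
Op 6: conn=-3 S1=23 S2=66 S3=41 S4=24 blocked=[1, 2, 3, 4]
Op 7: conn=20 S1=23 S2=66 S3=41 S4=24 blocked=[]
Op 8: conn=20 S1=23 S2=91 S3=41 S4=24 blocked=[]
Op 9: conn=3 S1=23 S2=91 S3=24 S4=24 blocked=[]
Op 10: conn=3 S1=23 S2=91 S3=47 S4=24 blocked=[]

Answer: 3 23 91 47 24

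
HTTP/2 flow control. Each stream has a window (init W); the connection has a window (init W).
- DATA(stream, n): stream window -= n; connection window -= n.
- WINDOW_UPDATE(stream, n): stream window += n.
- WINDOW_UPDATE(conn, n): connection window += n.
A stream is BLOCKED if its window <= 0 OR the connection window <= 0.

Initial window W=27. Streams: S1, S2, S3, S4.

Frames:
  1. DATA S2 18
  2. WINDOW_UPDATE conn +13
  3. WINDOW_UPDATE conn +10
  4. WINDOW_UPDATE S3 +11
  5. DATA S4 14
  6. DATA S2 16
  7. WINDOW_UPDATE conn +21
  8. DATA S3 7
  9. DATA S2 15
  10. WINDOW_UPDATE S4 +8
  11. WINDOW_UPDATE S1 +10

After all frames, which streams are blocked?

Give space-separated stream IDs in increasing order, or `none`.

Answer: S2

Derivation:
Op 1: conn=9 S1=27 S2=9 S3=27 S4=27 blocked=[]
Op 2: conn=22 S1=27 S2=9 S3=27 S4=27 blocked=[]
Op 3: conn=32 S1=27 S2=9 S3=27 S4=27 blocked=[]
Op 4: conn=32 S1=27 S2=9 S3=38 S4=27 blocked=[]
Op 5: conn=18 S1=27 S2=9 S3=38 S4=13 blocked=[]
Op 6: conn=2 S1=27 S2=-7 S3=38 S4=13 blocked=[2]
Op 7: conn=23 S1=27 S2=-7 S3=38 S4=13 blocked=[2]
Op 8: conn=16 S1=27 S2=-7 S3=31 S4=13 blocked=[2]
Op 9: conn=1 S1=27 S2=-22 S3=31 S4=13 blocked=[2]
Op 10: conn=1 S1=27 S2=-22 S3=31 S4=21 blocked=[2]
Op 11: conn=1 S1=37 S2=-22 S3=31 S4=21 blocked=[2]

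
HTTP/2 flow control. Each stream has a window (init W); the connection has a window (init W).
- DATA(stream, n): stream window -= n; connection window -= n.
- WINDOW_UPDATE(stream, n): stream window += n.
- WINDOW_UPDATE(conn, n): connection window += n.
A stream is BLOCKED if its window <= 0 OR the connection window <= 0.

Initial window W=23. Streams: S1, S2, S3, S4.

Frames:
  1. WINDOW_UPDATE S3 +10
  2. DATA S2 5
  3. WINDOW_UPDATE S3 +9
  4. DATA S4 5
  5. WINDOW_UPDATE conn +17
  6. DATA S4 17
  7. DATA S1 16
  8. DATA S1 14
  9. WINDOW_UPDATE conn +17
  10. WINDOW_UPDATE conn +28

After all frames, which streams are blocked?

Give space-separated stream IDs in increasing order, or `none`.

Op 1: conn=23 S1=23 S2=23 S3=33 S4=23 blocked=[]
Op 2: conn=18 S1=23 S2=18 S3=33 S4=23 blocked=[]
Op 3: conn=18 S1=23 S2=18 S3=42 S4=23 blocked=[]
Op 4: conn=13 S1=23 S2=18 S3=42 S4=18 blocked=[]
Op 5: conn=30 S1=23 S2=18 S3=42 S4=18 blocked=[]
Op 6: conn=13 S1=23 S2=18 S3=42 S4=1 blocked=[]
Op 7: conn=-3 S1=7 S2=18 S3=42 S4=1 blocked=[1, 2, 3, 4]
Op 8: conn=-17 S1=-7 S2=18 S3=42 S4=1 blocked=[1, 2, 3, 4]
Op 9: conn=0 S1=-7 S2=18 S3=42 S4=1 blocked=[1, 2, 3, 4]
Op 10: conn=28 S1=-7 S2=18 S3=42 S4=1 blocked=[1]

Answer: S1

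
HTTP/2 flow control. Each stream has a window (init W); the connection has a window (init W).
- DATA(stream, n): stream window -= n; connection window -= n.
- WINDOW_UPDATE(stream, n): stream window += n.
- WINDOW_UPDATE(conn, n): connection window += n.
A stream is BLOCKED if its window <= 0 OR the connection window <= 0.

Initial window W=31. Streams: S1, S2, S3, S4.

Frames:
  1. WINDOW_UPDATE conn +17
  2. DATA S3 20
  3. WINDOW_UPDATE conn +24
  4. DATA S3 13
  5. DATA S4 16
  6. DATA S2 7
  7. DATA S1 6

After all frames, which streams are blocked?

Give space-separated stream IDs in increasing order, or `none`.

Op 1: conn=48 S1=31 S2=31 S3=31 S4=31 blocked=[]
Op 2: conn=28 S1=31 S2=31 S3=11 S4=31 blocked=[]
Op 3: conn=52 S1=31 S2=31 S3=11 S4=31 blocked=[]
Op 4: conn=39 S1=31 S2=31 S3=-2 S4=31 blocked=[3]
Op 5: conn=23 S1=31 S2=31 S3=-2 S4=15 blocked=[3]
Op 6: conn=16 S1=31 S2=24 S3=-2 S4=15 blocked=[3]
Op 7: conn=10 S1=25 S2=24 S3=-2 S4=15 blocked=[3]

Answer: S3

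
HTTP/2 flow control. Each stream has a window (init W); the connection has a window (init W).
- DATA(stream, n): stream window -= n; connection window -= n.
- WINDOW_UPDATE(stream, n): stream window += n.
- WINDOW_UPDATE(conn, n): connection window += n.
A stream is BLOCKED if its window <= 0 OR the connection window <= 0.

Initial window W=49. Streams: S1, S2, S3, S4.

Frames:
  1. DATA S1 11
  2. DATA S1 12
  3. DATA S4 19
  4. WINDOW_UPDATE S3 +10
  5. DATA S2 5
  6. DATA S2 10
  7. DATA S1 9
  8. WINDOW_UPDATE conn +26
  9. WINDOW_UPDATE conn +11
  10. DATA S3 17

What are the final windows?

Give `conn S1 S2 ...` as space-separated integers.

Op 1: conn=38 S1=38 S2=49 S3=49 S4=49 blocked=[]
Op 2: conn=26 S1=26 S2=49 S3=49 S4=49 blocked=[]
Op 3: conn=7 S1=26 S2=49 S3=49 S4=30 blocked=[]
Op 4: conn=7 S1=26 S2=49 S3=59 S4=30 blocked=[]
Op 5: conn=2 S1=26 S2=44 S3=59 S4=30 blocked=[]
Op 6: conn=-8 S1=26 S2=34 S3=59 S4=30 blocked=[1, 2, 3, 4]
Op 7: conn=-17 S1=17 S2=34 S3=59 S4=30 blocked=[1, 2, 3, 4]
Op 8: conn=9 S1=17 S2=34 S3=59 S4=30 blocked=[]
Op 9: conn=20 S1=17 S2=34 S3=59 S4=30 blocked=[]
Op 10: conn=3 S1=17 S2=34 S3=42 S4=30 blocked=[]

Answer: 3 17 34 42 30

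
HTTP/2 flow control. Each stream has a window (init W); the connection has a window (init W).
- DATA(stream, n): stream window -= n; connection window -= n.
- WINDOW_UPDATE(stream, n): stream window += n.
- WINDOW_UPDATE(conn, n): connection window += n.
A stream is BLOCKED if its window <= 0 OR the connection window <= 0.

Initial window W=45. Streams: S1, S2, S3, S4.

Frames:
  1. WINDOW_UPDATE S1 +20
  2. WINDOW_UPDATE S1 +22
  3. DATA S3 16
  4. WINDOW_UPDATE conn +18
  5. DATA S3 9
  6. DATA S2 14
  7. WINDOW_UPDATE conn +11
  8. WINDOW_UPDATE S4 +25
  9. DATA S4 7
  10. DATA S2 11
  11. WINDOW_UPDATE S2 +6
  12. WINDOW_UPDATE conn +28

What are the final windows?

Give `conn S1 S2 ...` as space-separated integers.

Answer: 45 87 26 20 63

Derivation:
Op 1: conn=45 S1=65 S2=45 S3=45 S4=45 blocked=[]
Op 2: conn=45 S1=87 S2=45 S3=45 S4=45 blocked=[]
Op 3: conn=29 S1=87 S2=45 S3=29 S4=45 blocked=[]
Op 4: conn=47 S1=87 S2=45 S3=29 S4=45 blocked=[]
Op 5: conn=38 S1=87 S2=45 S3=20 S4=45 blocked=[]
Op 6: conn=24 S1=87 S2=31 S3=20 S4=45 blocked=[]
Op 7: conn=35 S1=87 S2=31 S3=20 S4=45 blocked=[]
Op 8: conn=35 S1=87 S2=31 S3=20 S4=70 blocked=[]
Op 9: conn=28 S1=87 S2=31 S3=20 S4=63 blocked=[]
Op 10: conn=17 S1=87 S2=20 S3=20 S4=63 blocked=[]
Op 11: conn=17 S1=87 S2=26 S3=20 S4=63 blocked=[]
Op 12: conn=45 S1=87 S2=26 S3=20 S4=63 blocked=[]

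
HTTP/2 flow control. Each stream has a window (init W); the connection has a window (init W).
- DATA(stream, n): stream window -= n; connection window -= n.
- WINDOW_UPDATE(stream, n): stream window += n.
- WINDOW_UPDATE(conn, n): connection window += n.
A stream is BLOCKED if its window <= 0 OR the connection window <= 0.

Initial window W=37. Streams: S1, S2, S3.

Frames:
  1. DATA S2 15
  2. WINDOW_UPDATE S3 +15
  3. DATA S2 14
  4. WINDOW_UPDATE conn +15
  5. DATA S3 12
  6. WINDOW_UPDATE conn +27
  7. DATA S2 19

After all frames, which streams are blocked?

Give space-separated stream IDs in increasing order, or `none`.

Answer: S2

Derivation:
Op 1: conn=22 S1=37 S2=22 S3=37 blocked=[]
Op 2: conn=22 S1=37 S2=22 S3=52 blocked=[]
Op 3: conn=8 S1=37 S2=8 S3=52 blocked=[]
Op 4: conn=23 S1=37 S2=8 S3=52 blocked=[]
Op 5: conn=11 S1=37 S2=8 S3=40 blocked=[]
Op 6: conn=38 S1=37 S2=8 S3=40 blocked=[]
Op 7: conn=19 S1=37 S2=-11 S3=40 blocked=[2]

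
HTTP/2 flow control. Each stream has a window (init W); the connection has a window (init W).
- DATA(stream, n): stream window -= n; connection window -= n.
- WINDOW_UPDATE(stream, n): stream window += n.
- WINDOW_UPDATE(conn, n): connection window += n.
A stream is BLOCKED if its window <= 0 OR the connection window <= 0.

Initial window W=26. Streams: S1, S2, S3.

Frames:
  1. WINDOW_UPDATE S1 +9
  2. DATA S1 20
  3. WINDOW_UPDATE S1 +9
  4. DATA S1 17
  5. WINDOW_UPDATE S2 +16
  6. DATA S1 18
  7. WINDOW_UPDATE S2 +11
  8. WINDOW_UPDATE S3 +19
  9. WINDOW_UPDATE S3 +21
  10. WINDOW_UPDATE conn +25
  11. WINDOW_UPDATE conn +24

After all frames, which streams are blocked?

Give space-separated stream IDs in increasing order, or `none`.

Op 1: conn=26 S1=35 S2=26 S3=26 blocked=[]
Op 2: conn=6 S1=15 S2=26 S3=26 blocked=[]
Op 3: conn=6 S1=24 S2=26 S3=26 blocked=[]
Op 4: conn=-11 S1=7 S2=26 S3=26 blocked=[1, 2, 3]
Op 5: conn=-11 S1=7 S2=42 S3=26 blocked=[1, 2, 3]
Op 6: conn=-29 S1=-11 S2=42 S3=26 blocked=[1, 2, 3]
Op 7: conn=-29 S1=-11 S2=53 S3=26 blocked=[1, 2, 3]
Op 8: conn=-29 S1=-11 S2=53 S3=45 blocked=[1, 2, 3]
Op 9: conn=-29 S1=-11 S2=53 S3=66 blocked=[1, 2, 3]
Op 10: conn=-4 S1=-11 S2=53 S3=66 blocked=[1, 2, 3]
Op 11: conn=20 S1=-11 S2=53 S3=66 blocked=[1]

Answer: S1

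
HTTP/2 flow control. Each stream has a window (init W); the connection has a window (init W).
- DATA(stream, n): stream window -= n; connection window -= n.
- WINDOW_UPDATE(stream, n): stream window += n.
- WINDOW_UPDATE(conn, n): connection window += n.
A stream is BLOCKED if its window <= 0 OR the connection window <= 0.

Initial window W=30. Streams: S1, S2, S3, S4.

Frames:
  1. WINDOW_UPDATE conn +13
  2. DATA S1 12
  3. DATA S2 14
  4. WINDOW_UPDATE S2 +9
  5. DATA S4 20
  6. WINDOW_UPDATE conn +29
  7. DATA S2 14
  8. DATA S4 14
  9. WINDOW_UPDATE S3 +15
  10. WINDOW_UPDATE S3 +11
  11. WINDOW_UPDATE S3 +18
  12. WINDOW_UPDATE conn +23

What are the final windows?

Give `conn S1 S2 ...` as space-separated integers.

Op 1: conn=43 S1=30 S2=30 S3=30 S4=30 blocked=[]
Op 2: conn=31 S1=18 S2=30 S3=30 S4=30 blocked=[]
Op 3: conn=17 S1=18 S2=16 S3=30 S4=30 blocked=[]
Op 4: conn=17 S1=18 S2=25 S3=30 S4=30 blocked=[]
Op 5: conn=-3 S1=18 S2=25 S3=30 S4=10 blocked=[1, 2, 3, 4]
Op 6: conn=26 S1=18 S2=25 S3=30 S4=10 blocked=[]
Op 7: conn=12 S1=18 S2=11 S3=30 S4=10 blocked=[]
Op 8: conn=-2 S1=18 S2=11 S3=30 S4=-4 blocked=[1, 2, 3, 4]
Op 9: conn=-2 S1=18 S2=11 S3=45 S4=-4 blocked=[1, 2, 3, 4]
Op 10: conn=-2 S1=18 S2=11 S3=56 S4=-4 blocked=[1, 2, 3, 4]
Op 11: conn=-2 S1=18 S2=11 S3=74 S4=-4 blocked=[1, 2, 3, 4]
Op 12: conn=21 S1=18 S2=11 S3=74 S4=-4 blocked=[4]

Answer: 21 18 11 74 -4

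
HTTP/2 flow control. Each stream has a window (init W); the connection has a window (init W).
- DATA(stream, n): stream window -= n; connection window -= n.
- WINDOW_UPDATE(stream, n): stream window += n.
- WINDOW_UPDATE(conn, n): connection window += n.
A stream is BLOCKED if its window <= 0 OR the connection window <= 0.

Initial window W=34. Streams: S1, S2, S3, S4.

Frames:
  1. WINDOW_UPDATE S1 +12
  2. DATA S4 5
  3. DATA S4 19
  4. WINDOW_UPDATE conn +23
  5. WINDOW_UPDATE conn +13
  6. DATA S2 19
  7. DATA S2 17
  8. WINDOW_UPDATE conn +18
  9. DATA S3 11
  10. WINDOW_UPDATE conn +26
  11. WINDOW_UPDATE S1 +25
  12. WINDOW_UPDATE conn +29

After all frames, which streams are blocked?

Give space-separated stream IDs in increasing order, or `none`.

Answer: S2

Derivation:
Op 1: conn=34 S1=46 S2=34 S3=34 S4=34 blocked=[]
Op 2: conn=29 S1=46 S2=34 S3=34 S4=29 blocked=[]
Op 3: conn=10 S1=46 S2=34 S3=34 S4=10 blocked=[]
Op 4: conn=33 S1=46 S2=34 S3=34 S4=10 blocked=[]
Op 5: conn=46 S1=46 S2=34 S3=34 S4=10 blocked=[]
Op 6: conn=27 S1=46 S2=15 S3=34 S4=10 blocked=[]
Op 7: conn=10 S1=46 S2=-2 S3=34 S4=10 blocked=[2]
Op 8: conn=28 S1=46 S2=-2 S3=34 S4=10 blocked=[2]
Op 9: conn=17 S1=46 S2=-2 S3=23 S4=10 blocked=[2]
Op 10: conn=43 S1=46 S2=-2 S3=23 S4=10 blocked=[2]
Op 11: conn=43 S1=71 S2=-2 S3=23 S4=10 blocked=[2]
Op 12: conn=72 S1=71 S2=-2 S3=23 S4=10 blocked=[2]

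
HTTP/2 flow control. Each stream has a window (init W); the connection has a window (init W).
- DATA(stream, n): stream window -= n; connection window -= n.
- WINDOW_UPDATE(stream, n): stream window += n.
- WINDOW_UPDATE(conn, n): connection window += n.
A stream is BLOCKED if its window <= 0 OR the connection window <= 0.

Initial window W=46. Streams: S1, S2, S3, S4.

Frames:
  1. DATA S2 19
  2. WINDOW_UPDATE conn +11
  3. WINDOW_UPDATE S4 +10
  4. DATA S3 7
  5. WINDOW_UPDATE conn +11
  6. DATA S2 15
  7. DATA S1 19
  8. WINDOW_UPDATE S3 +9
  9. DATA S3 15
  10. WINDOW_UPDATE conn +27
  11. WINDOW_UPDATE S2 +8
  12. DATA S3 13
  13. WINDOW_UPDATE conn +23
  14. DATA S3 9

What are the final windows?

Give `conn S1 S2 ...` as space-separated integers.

Op 1: conn=27 S1=46 S2=27 S3=46 S4=46 blocked=[]
Op 2: conn=38 S1=46 S2=27 S3=46 S4=46 blocked=[]
Op 3: conn=38 S1=46 S2=27 S3=46 S4=56 blocked=[]
Op 4: conn=31 S1=46 S2=27 S3=39 S4=56 blocked=[]
Op 5: conn=42 S1=46 S2=27 S3=39 S4=56 blocked=[]
Op 6: conn=27 S1=46 S2=12 S3=39 S4=56 blocked=[]
Op 7: conn=8 S1=27 S2=12 S3=39 S4=56 blocked=[]
Op 8: conn=8 S1=27 S2=12 S3=48 S4=56 blocked=[]
Op 9: conn=-7 S1=27 S2=12 S3=33 S4=56 blocked=[1, 2, 3, 4]
Op 10: conn=20 S1=27 S2=12 S3=33 S4=56 blocked=[]
Op 11: conn=20 S1=27 S2=20 S3=33 S4=56 blocked=[]
Op 12: conn=7 S1=27 S2=20 S3=20 S4=56 blocked=[]
Op 13: conn=30 S1=27 S2=20 S3=20 S4=56 blocked=[]
Op 14: conn=21 S1=27 S2=20 S3=11 S4=56 blocked=[]

Answer: 21 27 20 11 56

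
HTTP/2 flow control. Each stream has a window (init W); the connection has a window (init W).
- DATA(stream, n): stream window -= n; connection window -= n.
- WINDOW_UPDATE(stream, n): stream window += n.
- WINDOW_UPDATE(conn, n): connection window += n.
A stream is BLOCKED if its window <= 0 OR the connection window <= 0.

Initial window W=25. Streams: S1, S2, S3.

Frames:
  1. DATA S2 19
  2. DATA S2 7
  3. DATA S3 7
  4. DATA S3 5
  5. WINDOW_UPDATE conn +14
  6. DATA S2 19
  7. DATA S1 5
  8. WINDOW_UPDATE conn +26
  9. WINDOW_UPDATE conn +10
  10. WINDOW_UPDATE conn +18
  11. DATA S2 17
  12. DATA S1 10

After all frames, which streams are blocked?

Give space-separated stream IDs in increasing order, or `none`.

Op 1: conn=6 S1=25 S2=6 S3=25 blocked=[]
Op 2: conn=-1 S1=25 S2=-1 S3=25 blocked=[1, 2, 3]
Op 3: conn=-8 S1=25 S2=-1 S3=18 blocked=[1, 2, 3]
Op 4: conn=-13 S1=25 S2=-1 S3=13 blocked=[1, 2, 3]
Op 5: conn=1 S1=25 S2=-1 S3=13 blocked=[2]
Op 6: conn=-18 S1=25 S2=-20 S3=13 blocked=[1, 2, 3]
Op 7: conn=-23 S1=20 S2=-20 S3=13 blocked=[1, 2, 3]
Op 8: conn=3 S1=20 S2=-20 S3=13 blocked=[2]
Op 9: conn=13 S1=20 S2=-20 S3=13 blocked=[2]
Op 10: conn=31 S1=20 S2=-20 S3=13 blocked=[2]
Op 11: conn=14 S1=20 S2=-37 S3=13 blocked=[2]
Op 12: conn=4 S1=10 S2=-37 S3=13 blocked=[2]

Answer: S2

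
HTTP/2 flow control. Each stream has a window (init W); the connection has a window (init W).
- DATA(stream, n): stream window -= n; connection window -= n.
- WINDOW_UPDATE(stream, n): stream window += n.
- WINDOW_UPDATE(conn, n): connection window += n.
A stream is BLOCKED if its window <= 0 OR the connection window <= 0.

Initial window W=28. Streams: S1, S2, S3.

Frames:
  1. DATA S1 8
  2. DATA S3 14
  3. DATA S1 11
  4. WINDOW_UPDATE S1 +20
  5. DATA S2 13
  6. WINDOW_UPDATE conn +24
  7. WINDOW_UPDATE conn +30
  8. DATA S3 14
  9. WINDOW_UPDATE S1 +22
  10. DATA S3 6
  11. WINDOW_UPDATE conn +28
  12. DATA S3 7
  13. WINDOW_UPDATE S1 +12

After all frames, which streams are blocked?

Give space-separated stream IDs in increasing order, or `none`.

Op 1: conn=20 S1=20 S2=28 S3=28 blocked=[]
Op 2: conn=6 S1=20 S2=28 S3=14 blocked=[]
Op 3: conn=-5 S1=9 S2=28 S3=14 blocked=[1, 2, 3]
Op 4: conn=-5 S1=29 S2=28 S3=14 blocked=[1, 2, 3]
Op 5: conn=-18 S1=29 S2=15 S3=14 blocked=[1, 2, 3]
Op 6: conn=6 S1=29 S2=15 S3=14 blocked=[]
Op 7: conn=36 S1=29 S2=15 S3=14 blocked=[]
Op 8: conn=22 S1=29 S2=15 S3=0 blocked=[3]
Op 9: conn=22 S1=51 S2=15 S3=0 blocked=[3]
Op 10: conn=16 S1=51 S2=15 S3=-6 blocked=[3]
Op 11: conn=44 S1=51 S2=15 S3=-6 blocked=[3]
Op 12: conn=37 S1=51 S2=15 S3=-13 blocked=[3]
Op 13: conn=37 S1=63 S2=15 S3=-13 blocked=[3]

Answer: S3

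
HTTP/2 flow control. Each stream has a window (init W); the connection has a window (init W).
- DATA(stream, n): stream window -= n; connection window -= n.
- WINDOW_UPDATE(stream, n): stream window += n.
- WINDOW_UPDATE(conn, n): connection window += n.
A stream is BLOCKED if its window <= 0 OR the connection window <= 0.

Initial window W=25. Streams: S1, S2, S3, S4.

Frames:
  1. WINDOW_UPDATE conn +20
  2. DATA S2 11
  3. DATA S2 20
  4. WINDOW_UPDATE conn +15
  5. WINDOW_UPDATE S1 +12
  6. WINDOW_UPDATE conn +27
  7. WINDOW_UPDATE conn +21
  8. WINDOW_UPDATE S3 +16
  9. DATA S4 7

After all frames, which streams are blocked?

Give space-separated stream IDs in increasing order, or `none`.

Op 1: conn=45 S1=25 S2=25 S3=25 S4=25 blocked=[]
Op 2: conn=34 S1=25 S2=14 S3=25 S4=25 blocked=[]
Op 3: conn=14 S1=25 S2=-6 S3=25 S4=25 blocked=[2]
Op 4: conn=29 S1=25 S2=-6 S3=25 S4=25 blocked=[2]
Op 5: conn=29 S1=37 S2=-6 S3=25 S4=25 blocked=[2]
Op 6: conn=56 S1=37 S2=-6 S3=25 S4=25 blocked=[2]
Op 7: conn=77 S1=37 S2=-6 S3=25 S4=25 blocked=[2]
Op 8: conn=77 S1=37 S2=-6 S3=41 S4=25 blocked=[2]
Op 9: conn=70 S1=37 S2=-6 S3=41 S4=18 blocked=[2]

Answer: S2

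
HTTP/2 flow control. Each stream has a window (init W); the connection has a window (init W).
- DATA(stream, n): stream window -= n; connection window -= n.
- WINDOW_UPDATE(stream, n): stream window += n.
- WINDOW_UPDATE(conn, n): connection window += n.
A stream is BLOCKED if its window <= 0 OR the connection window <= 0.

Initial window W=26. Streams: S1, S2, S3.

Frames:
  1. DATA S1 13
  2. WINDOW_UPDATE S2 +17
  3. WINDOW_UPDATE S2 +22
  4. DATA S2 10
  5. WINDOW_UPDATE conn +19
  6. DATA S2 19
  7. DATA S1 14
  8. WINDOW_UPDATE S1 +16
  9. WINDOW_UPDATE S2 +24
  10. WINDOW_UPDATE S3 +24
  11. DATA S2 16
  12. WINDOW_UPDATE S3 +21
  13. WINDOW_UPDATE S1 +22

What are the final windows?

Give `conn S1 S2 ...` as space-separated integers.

Op 1: conn=13 S1=13 S2=26 S3=26 blocked=[]
Op 2: conn=13 S1=13 S2=43 S3=26 blocked=[]
Op 3: conn=13 S1=13 S2=65 S3=26 blocked=[]
Op 4: conn=3 S1=13 S2=55 S3=26 blocked=[]
Op 5: conn=22 S1=13 S2=55 S3=26 blocked=[]
Op 6: conn=3 S1=13 S2=36 S3=26 blocked=[]
Op 7: conn=-11 S1=-1 S2=36 S3=26 blocked=[1, 2, 3]
Op 8: conn=-11 S1=15 S2=36 S3=26 blocked=[1, 2, 3]
Op 9: conn=-11 S1=15 S2=60 S3=26 blocked=[1, 2, 3]
Op 10: conn=-11 S1=15 S2=60 S3=50 blocked=[1, 2, 3]
Op 11: conn=-27 S1=15 S2=44 S3=50 blocked=[1, 2, 3]
Op 12: conn=-27 S1=15 S2=44 S3=71 blocked=[1, 2, 3]
Op 13: conn=-27 S1=37 S2=44 S3=71 blocked=[1, 2, 3]

Answer: -27 37 44 71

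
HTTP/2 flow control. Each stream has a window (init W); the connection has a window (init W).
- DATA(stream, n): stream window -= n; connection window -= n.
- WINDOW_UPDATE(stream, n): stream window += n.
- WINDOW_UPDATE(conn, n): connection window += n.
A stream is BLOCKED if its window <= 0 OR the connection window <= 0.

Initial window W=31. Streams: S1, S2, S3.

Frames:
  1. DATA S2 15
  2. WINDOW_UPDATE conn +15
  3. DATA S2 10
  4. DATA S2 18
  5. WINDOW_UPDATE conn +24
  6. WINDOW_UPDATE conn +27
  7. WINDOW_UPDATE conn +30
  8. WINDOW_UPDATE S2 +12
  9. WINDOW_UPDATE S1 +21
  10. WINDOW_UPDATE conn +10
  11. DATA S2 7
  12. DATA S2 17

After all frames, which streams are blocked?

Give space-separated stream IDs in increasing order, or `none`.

Answer: S2

Derivation:
Op 1: conn=16 S1=31 S2=16 S3=31 blocked=[]
Op 2: conn=31 S1=31 S2=16 S3=31 blocked=[]
Op 3: conn=21 S1=31 S2=6 S3=31 blocked=[]
Op 4: conn=3 S1=31 S2=-12 S3=31 blocked=[2]
Op 5: conn=27 S1=31 S2=-12 S3=31 blocked=[2]
Op 6: conn=54 S1=31 S2=-12 S3=31 blocked=[2]
Op 7: conn=84 S1=31 S2=-12 S3=31 blocked=[2]
Op 8: conn=84 S1=31 S2=0 S3=31 blocked=[2]
Op 9: conn=84 S1=52 S2=0 S3=31 blocked=[2]
Op 10: conn=94 S1=52 S2=0 S3=31 blocked=[2]
Op 11: conn=87 S1=52 S2=-7 S3=31 blocked=[2]
Op 12: conn=70 S1=52 S2=-24 S3=31 blocked=[2]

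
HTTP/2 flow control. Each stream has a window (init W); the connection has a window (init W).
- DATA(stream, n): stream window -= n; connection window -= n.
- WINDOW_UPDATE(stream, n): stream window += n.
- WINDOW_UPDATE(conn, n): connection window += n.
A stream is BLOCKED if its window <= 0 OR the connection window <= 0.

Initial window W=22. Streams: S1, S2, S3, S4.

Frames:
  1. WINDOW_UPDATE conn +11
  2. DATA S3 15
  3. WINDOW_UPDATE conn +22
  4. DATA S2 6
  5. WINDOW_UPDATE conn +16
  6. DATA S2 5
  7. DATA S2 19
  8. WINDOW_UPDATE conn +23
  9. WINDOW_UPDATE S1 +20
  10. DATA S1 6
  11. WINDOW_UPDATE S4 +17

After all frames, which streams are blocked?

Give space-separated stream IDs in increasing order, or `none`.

Op 1: conn=33 S1=22 S2=22 S3=22 S4=22 blocked=[]
Op 2: conn=18 S1=22 S2=22 S3=7 S4=22 blocked=[]
Op 3: conn=40 S1=22 S2=22 S3=7 S4=22 blocked=[]
Op 4: conn=34 S1=22 S2=16 S3=7 S4=22 blocked=[]
Op 5: conn=50 S1=22 S2=16 S3=7 S4=22 blocked=[]
Op 6: conn=45 S1=22 S2=11 S3=7 S4=22 blocked=[]
Op 7: conn=26 S1=22 S2=-8 S3=7 S4=22 blocked=[2]
Op 8: conn=49 S1=22 S2=-8 S3=7 S4=22 blocked=[2]
Op 9: conn=49 S1=42 S2=-8 S3=7 S4=22 blocked=[2]
Op 10: conn=43 S1=36 S2=-8 S3=7 S4=22 blocked=[2]
Op 11: conn=43 S1=36 S2=-8 S3=7 S4=39 blocked=[2]

Answer: S2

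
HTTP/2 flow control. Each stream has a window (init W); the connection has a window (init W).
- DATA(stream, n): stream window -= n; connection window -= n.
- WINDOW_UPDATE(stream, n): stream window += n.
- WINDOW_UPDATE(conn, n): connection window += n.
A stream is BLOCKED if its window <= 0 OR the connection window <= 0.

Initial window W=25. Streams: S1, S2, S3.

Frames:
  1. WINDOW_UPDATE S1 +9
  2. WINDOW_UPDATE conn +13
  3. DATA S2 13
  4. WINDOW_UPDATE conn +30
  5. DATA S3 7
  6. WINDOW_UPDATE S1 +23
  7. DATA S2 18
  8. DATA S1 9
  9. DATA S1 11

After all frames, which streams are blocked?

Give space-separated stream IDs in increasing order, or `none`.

Answer: S2

Derivation:
Op 1: conn=25 S1=34 S2=25 S3=25 blocked=[]
Op 2: conn=38 S1=34 S2=25 S3=25 blocked=[]
Op 3: conn=25 S1=34 S2=12 S3=25 blocked=[]
Op 4: conn=55 S1=34 S2=12 S3=25 blocked=[]
Op 5: conn=48 S1=34 S2=12 S3=18 blocked=[]
Op 6: conn=48 S1=57 S2=12 S3=18 blocked=[]
Op 7: conn=30 S1=57 S2=-6 S3=18 blocked=[2]
Op 8: conn=21 S1=48 S2=-6 S3=18 blocked=[2]
Op 9: conn=10 S1=37 S2=-6 S3=18 blocked=[2]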